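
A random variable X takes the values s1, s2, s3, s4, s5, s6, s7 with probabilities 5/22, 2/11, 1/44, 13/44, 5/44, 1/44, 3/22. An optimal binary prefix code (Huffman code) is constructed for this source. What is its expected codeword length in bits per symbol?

Repeatedly combine the two least-probable nodes; the expected code length is the sum of the merged weights.
merge 1/44 + 1/44 → 1/22
merge 1/22 + 5/44 → 7/44
merge 3/22 + 7/44 → 13/44
merge 2/11 + 5/22 → 9/22
merge 13/44 + 13/44 → 13/22
merge 9/22 + 13/22 → 1
L = 1/22 + 7/44 + 13/44 + 9/22 + 13/22 + 1 = 5/2 = 2.5 bits/symbol.

2.5 bits/symbol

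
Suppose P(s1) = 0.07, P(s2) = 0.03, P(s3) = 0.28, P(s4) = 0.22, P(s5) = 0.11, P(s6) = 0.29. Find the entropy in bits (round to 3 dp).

2.283 bits

H = −Σ pᵢ log₂ pᵢ.
−0.07·log₂(0.07) = 0.2686
−0.03·log₂(0.03) = 0.1518
−0.28·log₂(0.28) = 0.5142
−0.22·log₂(0.22) = 0.4806
−0.11·log₂(0.11) = 0.3503
−0.29·log₂(0.29) = 0.5179
Sum ≈ 2.2833 → 2.283 bits.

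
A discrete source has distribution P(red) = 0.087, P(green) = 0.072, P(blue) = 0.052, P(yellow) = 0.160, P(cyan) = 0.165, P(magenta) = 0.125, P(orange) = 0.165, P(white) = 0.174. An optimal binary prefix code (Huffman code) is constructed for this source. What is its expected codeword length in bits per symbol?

Repeatedly combine the two least-probable nodes; the expected code length is the sum of the merged weights.
merge 13/250 + 9/125 → 31/250
merge 87/1000 + 31/250 → 211/1000
merge 1/8 + 4/25 → 57/200
merge 33/200 + 33/200 → 33/100
merge 87/500 + 211/1000 → 77/200
merge 57/200 + 33/100 → 123/200
merge 77/200 + 123/200 → 1
L = 31/250 + 211/1000 + 57/200 + 33/100 + 77/200 + 123/200 + 1 = 59/20 = 2.95 bits/symbol.

2.95 bits/symbol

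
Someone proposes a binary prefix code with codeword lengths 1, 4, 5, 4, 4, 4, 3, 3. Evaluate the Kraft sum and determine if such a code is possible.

1.03125; no

With common denominator 2^5 = 32: Σ 2^(−ℓᵢ) = 16/32 + 2/32 + 1/32 + 2/32 + 2/32 + 2/32 + 4/32 + 4/32 = 33/32 = 1.03125.
Kraft's inequality requires Σ ≤ 1; here Σ = 1.03125 > 1, so no such prefix code exists.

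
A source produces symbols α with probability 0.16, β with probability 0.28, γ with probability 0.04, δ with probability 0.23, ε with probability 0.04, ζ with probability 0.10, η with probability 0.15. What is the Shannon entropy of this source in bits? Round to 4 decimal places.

H = −Σ pᵢ log₂ pᵢ.
−0.16·log₂(0.16) = 0.4230
−0.28·log₂(0.28) = 0.5142
−0.04·log₂(0.04) = 0.1858
−0.23·log₂(0.23) = 0.4877
−0.04·log₂(0.04) = 0.1858
−0.10·log₂(0.10) = 0.3322
−0.15·log₂(0.15) = 0.4105
Sum ≈ 2.5392 → 2.5392 bits.

2.5392 bits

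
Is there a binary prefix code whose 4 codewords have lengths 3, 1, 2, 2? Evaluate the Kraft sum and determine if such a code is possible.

1.125; no

With common denominator 2^3 = 8: Σ 2^(−ℓᵢ) = 1/8 + 4/8 + 2/8 + 2/8 = 9/8 = 1.125.
Kraft's inequality requires Σ ≤ 1; here Σ = 1.125 > 1, so no such prefix code exists.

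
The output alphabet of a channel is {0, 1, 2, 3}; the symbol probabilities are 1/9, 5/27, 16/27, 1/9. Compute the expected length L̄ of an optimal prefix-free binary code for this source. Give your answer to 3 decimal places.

Repeatedly combine the two least-probable nodes; the expected code length is the sum of the merged weights.
merge 1/9 + 1/9 → 2/9
merge 5/27 + 2/9 → 11/27
merge 11/27 + 16/27 → 1
L = 2/9 + 11/27 + 1 = 44/27 ≈ 1.630 bits/symbol.

1.630 bits/symbol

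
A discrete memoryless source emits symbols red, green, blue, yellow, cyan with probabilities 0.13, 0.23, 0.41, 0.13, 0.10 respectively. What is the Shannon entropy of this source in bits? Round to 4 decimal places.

2.1125 bits

H = −Σ pᵢ log₂ pᵢ.
−0.13·log₂(0.13) = 0.3826
−0.23·log₂(0.23) = 0.4877
−0.41·log₂(0.41) = 0.5274
−0.13·log₂(0.13) = 0.3826
−0.10·log₂(0.10) = 0.3322
Sum ≈ 2.1125 → 2.1125 bits.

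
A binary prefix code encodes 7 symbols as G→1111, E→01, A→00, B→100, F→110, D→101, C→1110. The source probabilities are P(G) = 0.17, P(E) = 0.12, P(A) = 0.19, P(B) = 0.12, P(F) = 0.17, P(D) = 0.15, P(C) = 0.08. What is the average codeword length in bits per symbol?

2.94 bits/symbol

L̄ = Σ pᵢ·ℓᵢ = 0.17·4 + 0.12·2 + 0.19·2 + 0.12·3 + 0.17·3 + 0.15·3 + 0.08·4 = 2.94 bits/symbol.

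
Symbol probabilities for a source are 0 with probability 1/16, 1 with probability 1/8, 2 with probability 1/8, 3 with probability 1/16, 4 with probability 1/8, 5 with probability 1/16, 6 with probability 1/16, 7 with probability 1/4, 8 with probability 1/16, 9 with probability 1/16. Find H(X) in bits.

Each probability is a power of 1/2, so log₂(1/p) is an integer.
H = Σ p·log₂(1/p) = 1/16·4 + 1/8·3 + 1/8·3 + 1/16·4 + 1/8·3 + 1/16·4 + 1/16·4 + 1/4·2 + 1/16·4 + 1/16·4 = 3.125 bits.

3.125 bits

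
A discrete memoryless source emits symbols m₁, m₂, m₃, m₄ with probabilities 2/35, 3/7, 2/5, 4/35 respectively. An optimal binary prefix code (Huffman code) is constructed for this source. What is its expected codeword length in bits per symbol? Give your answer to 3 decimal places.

Repeatedly combine the two least-probable nodes; the expected code length is the sum of the merged weights.
merge 2/35 + 4/35 → 6/35
merge 6/35 + 2/5 → 4/7
merge 3/7 + 4/7 → 1
L = 6/35 + 4/7 + 1 = 61/35 ≈ 1.743 bits/symbol.

1.743 bits/symbol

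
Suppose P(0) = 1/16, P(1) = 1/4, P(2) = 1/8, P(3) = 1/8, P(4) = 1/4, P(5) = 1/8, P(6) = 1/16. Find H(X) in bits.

Each probability is a power of 1/2, so log₂(1/p) is an integer.
H = Σ p·log₂(1/p) = 1/16·4 + 1/4·2 + 1/8·3 + 1/8·3 + 1/4·2 + 1/8·3 + 1/16·4 = 2.625 bits.

2.625 bits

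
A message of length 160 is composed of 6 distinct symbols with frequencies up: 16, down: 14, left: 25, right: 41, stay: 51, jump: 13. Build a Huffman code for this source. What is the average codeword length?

2.425 bits/symbol

Probabilities are the counts divided by 160.
Repeatedly combine the two least-probable nodes; the expected code length is the sum of the merged weights.
merge 13/160 + 7/80 → 27/160
merge 1/10 + 5/32 → 41/160
merge 27/160 + 41/160 → 17/40
merge 41/160 + 51/160 → 23/40
merge 17/40 + 23/40 → 1
L = 27/160 + 41/160 + 17/40 + 23/40 + 1 = 97/40 = 2.425 bits/symbol.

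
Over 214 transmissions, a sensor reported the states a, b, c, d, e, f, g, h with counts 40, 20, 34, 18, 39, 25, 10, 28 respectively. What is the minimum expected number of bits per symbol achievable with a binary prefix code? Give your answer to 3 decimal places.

Probabilities are the counts divided by 214.
Repeatedly combine the two least-probable nodes; the expected code length is the sum of the merged weights.
merge 5/107 + 9/107 → 14/107
merge 10/107 + 25/214 → 45/214
merge 14/107 + 14/107 → 28/107
merge 17/107 + 39/214 → 73/214
merge 20/107 + 45/214 → 85/214
merge 28/107 + 73/214 → 129/214
merge 85/214 + 129/214 → 1
L = 14/107 + 45/214 + 28/107 + 73/214 + 85/214 + 129/214 + 1 = 315/107 ≈ 2.944 bits/symbol.

2.944 bits/symbol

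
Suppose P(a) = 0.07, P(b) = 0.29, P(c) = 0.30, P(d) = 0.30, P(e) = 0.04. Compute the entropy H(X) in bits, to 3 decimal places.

2.014 bits

H = −Σ pᵢ log₂ pᵢ.
−0.07·log₂(0.07) = 0.2686
−0.29·log₂(0.29) = 0.5179
−0.30·log₂(0.30) = 0.5211
−0.30·log₂(0.30) = 0.5211
−0.04·log₂(0.04) = 0.1858
Sum ≈ 2.0144 → 2.014 bits.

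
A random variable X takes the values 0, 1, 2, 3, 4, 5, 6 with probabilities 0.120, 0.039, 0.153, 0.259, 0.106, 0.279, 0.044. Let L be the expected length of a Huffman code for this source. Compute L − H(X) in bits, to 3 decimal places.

Entropy H = −Σ p log₂ p ≈ 2.5241 bits.
Huffman merges: 39/1000+11/250→83/1000; 83/1000+53/500→189/1000; 3/25+153/1000→273/1000; 189/1000+259/1000→56/125; 273/1000+279/1000→69/125; 56/125+69/125→1. L = 509/200 ≈ 2.5450.
L − H = 2.5450 − 2.5241 = 0.021 bits.

0.021 bits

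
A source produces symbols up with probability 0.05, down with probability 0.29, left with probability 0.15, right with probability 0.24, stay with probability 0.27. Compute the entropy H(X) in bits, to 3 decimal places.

2.149 bits

H = −Σ pᵢ log₂ pᵢ.
−0.05·log₂(0.05) = 0.2161
−0.29·log₂(0.29) = 0.5179
−0.15·log₂(0.15) = 0.4105
−0.24·log₂(0.24) = 0.4941
−0.27·log₂(0.27) = 0.5100
Sum ≈ 2.1487 → 2.149 bits.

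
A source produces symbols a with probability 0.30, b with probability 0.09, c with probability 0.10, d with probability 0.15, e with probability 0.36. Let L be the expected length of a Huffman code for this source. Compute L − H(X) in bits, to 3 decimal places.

0.063 bits

Entropy H = −Σ p log₂ p ≈ 2.1071 bits.
Huffman merges: 9/100+1/10→19/100; 3/20+19/100→17/50; 3/10+17/50→16/25; 9/25+16/25→1. L = 217/100 ≈ 2.1700.
L − H = 2.1700 − 2.1071 = 0.063 bits.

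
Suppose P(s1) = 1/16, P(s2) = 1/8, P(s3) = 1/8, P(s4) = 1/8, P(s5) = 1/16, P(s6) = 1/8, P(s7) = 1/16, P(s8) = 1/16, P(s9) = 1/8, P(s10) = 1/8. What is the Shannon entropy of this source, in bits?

3.25 bits

Each probability is a power of 1/2, so log₂(1/p) is an integer.
H = Σ p·log₂(1/p) = 1/16·4 + 1/8·3 + 1/8·3 + 1/8·3 + 1/16·4 + 1/8·3 + 1/16·4 + 1/16·4 + 1/8·3 + 1/8·3 = 3.25 bits.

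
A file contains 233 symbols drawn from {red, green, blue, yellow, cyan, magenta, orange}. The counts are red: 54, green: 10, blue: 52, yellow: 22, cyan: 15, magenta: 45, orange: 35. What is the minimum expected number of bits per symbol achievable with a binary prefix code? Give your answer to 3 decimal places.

2.652 bits/symbol

Probabilities are the counts divided by 233.
Repeatedly combine the two least-probable nodes; the expected code length is the sum of the merged weights.
merge 10/233 + 15/233 → 25/233
merge 22/233 + 25/233 → 47/233
merge 35/233 + 45/233 → 80/233
merge 47/233 + 52/233 → 99/233
merge 54/233 + 80/233 → 134/233
merge 99/233 + 134/233 → 1
L = 25/233 + 47/233 + 80/233 + 99/233 + 134/233 + 1 = 618/233 ≈ 2.652 bits/symbol.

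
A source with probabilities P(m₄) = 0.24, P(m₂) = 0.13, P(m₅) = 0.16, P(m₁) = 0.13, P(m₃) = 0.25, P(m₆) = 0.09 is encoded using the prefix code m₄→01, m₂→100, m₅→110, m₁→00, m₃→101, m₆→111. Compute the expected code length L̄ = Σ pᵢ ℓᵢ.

L̄ = Σ pᵢ·ℓᵢ = 0.24·2 + 0.13·3 + 0.16·3 + 0.13·2 + 0.25·3 + 0.09·3 = 2.63 bits/symbol.

2.63 bits/symbol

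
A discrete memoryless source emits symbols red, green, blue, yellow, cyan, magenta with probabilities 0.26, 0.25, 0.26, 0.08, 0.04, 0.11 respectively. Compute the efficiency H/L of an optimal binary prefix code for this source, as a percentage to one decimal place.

99.5%

Entropy H = −Σ p log₂ p ≈ 2.3381 bits.
Huffman merges: 1/25+2/25→3/25; 11/100+3/25→23/100; 23/100+1/4→12/25; 13/50+13/50→13/25; 12/25+13/25→1. L = 47/20 ≈ 2.3500.
Efficiency = H/L = 2.3381/2.3500 = 99.5%.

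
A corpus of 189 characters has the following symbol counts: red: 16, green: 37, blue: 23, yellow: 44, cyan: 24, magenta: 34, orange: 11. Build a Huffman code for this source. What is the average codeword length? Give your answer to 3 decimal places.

Probabilities are the counts divided by 189.
Repeatedly combine the two least-probable nodes; the expected code length is the sum of the merged weights.
merge 11/189 + 16/189 → 1/7
merge 23/189 + 8/63 → 47/189
merge 1/7 + 34/189 → 61/189
merge 37/189 + 44/189 → 3/7
merge 47/189 + 61/189 → 4/7
merge 3/7 + 4/7 → 1
L = 1/7 + 47/189 + 61/189 + 3/7 + 4/7 + 1 = 19/7 ≈ 2.714 bits/symbol.

2.714 bits/symbol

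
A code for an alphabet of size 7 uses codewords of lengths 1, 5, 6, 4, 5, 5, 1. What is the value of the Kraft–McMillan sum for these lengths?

1.171875

With common denominator 2^6 = 64: Σ 2^(−ℓᵢ) = 32/64 + 2/64 + 1/64 + 4/64 + 2/64 + 2/64 + 32/64 = 75/64 = 1.171875.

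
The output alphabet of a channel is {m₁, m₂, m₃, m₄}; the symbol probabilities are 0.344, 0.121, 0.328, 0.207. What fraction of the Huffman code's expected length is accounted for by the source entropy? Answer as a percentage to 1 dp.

Entropy H = −Σ p log₂ p ≈ 1.8961 bits.
Huffman merges: 121/1000+207/1000→41/125; 41/125+41/125→82/125; 43/125+82/125→1. L = 248/125 ≈ 1.9840.
Efficiency = H/L = 1.8961/1.9840 = 95.6%.

95.6%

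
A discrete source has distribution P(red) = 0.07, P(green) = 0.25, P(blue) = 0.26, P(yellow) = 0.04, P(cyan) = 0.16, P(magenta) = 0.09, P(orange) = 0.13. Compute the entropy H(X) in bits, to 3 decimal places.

H = −Σ pᵢ log₂ pᵢ.
−0.07·log₂(0.07) = 0.2686
−0.25·log₂(0.25) = 0.5000
−0.26·log₂(0.26) = 0.5053
−0.04·log₂(0.04) = 0.1858
−0.16·log₂(0.16) = 0.4230
−0.09·log₂(0.09) = 0.3127
−0.13·log₂(0.13) = 0.3826
Sum ≈ 2.5779 → 2.578 bits.

2.578 bits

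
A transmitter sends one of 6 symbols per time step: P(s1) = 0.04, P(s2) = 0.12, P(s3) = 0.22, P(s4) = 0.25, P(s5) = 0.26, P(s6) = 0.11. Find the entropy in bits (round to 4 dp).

H = −Σ pᵢ log₂ pᵢ.
−0.04·log₂(0.04) = 0.1858
−0.12·log₂(0.12) = 0.3671
−0.22·log₂(0.22) = 0.4806
−0.25·log₂(0.25) = 0.5000
−0.26·log₂(0.26) = 0.5053
−0.11·log₂(0.11) = 0.3503
Sum ≈ 2.3890 → 2.3890 bits.

2.3890 bits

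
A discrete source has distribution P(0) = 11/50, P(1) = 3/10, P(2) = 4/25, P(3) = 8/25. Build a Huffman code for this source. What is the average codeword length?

2 bits/symbol

Repeatedly combine the two least-probable nodes; the expected code length is the sum of the merged weights.
merge 4/25 + 11/50 → 19/50
merge 3/10 + 8/25 → 31/50
merge 19/50 + 31/50 → 1
L = 19/50 + 31/50 + 1 = 2 bits/symbol.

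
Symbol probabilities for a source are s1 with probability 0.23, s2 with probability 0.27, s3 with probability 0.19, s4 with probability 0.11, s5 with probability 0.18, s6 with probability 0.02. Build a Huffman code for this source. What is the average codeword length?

2.44 bits/symbol

Repeatedly combine the two least-probable nodes; the expected code length is the sum of the merged weights.
merge 1/50 + 11/100 → 13/100
merge 13/100 + 9/50 → 31/100
merge 19/100 + 23/100 → 21/50
merge 27/100 + 31/100 → 29/50
merge 21/50 + 29/50 → 1
L = 13/100 + 31/100 + 21/50 + 29/50 + 1 = 61/25 = 2.44 bits/symbol.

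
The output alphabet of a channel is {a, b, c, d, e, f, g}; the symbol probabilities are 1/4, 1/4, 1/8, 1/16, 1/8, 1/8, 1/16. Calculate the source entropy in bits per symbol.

Each probability is a power of 1/2, so log₂(1/p) is an integer.
H = Σ p·log₂(1/p) = 1/4·2 + 1/4·2 + 1/8·3 + 1/16·4 + 1/8·3 + 1/8·3 + 1/16·4 = 2.625 bits.

2.625 bits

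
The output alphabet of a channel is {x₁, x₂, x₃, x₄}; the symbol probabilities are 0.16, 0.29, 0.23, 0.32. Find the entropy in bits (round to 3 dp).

1.955 bits

H = −Σ pᵢ log₂ pᵢ.
−0.16·log₂(0.16) = 0.4230
−0.29·log₂(0.29) = 0.5179
−0.23·log₂(0.23) = 0.4877
−0.32·log₂(0.32) = 0.5260
Sum ≈ 1.9546 → 1.955 bits.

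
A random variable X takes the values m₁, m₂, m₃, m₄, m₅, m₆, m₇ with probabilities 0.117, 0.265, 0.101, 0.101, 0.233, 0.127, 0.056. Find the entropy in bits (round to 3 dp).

H = −Σ pᵢ log₂ pᵢ.
−0.117·log₂(0.117) = 0.3622
−0.265·log₂(0.265) = 0.5077
−0.101·log₂(0.101) = 0.3341
−0.101·log₂(0.101) = 0.3341
−0.233·log₂(0.233) = 0.4897
−0.127·log₂(0.127) = 0.3781
−0.056·log₂(0.056) = 0.2329
Sum ≈ 2.6387 → 2.639 bits.

2.639 bits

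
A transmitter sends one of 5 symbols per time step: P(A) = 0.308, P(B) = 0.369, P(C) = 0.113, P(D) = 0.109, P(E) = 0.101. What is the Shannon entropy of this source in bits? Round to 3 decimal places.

H = −Σ pᵢ log₂ pᵢ.
−0.308·log₂(0.308) = 0.5233
−0.369·log₂(0.369) = 0.5307
−0.113·log₂(0.113) = 0.3555
−0.109·log₂(0.109) = 0.3485
−0.101·log₂(0.101) = 0.3341
Sum ≈ 2.0921 → 2.092 bits.

2.092 bits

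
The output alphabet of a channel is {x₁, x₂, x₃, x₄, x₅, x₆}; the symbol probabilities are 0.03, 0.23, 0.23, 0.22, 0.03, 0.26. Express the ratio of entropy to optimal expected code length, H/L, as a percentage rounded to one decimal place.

96.8%

Entropy H = −Σ p log₂ p ≈ 2.2647 bits.
Huffman merges: 3/100+3/100→3/50; 3/50+11/50→7/25; 23/100+23/100→23/50; 13/50+7/25→27/50; 23/50+27/50→1. L = 117/50 ≈ 2.3400.
Efficiency = H/L = 2.2647/2.3400 = 96.8%.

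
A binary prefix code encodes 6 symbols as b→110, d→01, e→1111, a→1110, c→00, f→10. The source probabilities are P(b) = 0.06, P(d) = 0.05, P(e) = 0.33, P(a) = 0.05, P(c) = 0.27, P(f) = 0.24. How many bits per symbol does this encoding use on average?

2.82 bits/symbol

L̄ = Σ pᵢ·ℓᵢ = 0.06·3 + 0.05·2 + 0.33·4 + 0.05·4 + 0.27·2 + 0.24·2 = 2.82 bits/symbol.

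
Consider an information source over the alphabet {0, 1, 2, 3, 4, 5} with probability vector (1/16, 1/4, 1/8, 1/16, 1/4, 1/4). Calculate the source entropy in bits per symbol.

2.375 bits

Each probability is a power of 1/2, so log₂(1/p) is an integer.
H = Σ p·log₂(1/p) = 1/16·4 + 1/4·2 + 1/8·3 + 1/16·4 + 1/4·2 + 1/4·2 = 2.375 bits.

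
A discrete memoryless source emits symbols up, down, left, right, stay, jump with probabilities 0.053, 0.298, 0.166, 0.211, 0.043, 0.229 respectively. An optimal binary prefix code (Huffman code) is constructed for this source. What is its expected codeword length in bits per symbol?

Repeatedly combine the two least-probable nodes; the expected code length is the sum of the merged weights.
merge 43/1000 + 53/1000 → 12/125
merge 12/125 + 83/500 → 131/500
merge 211/1000 + 229/1000 → 11/25
merge 131/500 + 149/500 → 14/25
merge 11/25 + 14/25 → 1
L = 12/125 + 131/500 + 11/25 + 14/25 + 1 = 1179/500 = 2.358 bits/symbol.

2.358 bits/symbol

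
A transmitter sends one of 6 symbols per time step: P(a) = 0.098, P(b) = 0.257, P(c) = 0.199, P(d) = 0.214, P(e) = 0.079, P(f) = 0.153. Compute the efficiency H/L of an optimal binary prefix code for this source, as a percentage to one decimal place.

Entropy H = −Σ p log₂ p ≈ 2.4754 bits.
Huffman merges: 79/1000+49/500→177/1000; 153/1000+177/1000→33/100; 199/1000+107/500→413/1000; 257/1000+33/100→587/1000; 413/1000+587/1000→1. L = 2507/1000 ≈ 2.5070.
Efficiency = H/L = 2.4754/2.5070 = 98.7%.

98.7%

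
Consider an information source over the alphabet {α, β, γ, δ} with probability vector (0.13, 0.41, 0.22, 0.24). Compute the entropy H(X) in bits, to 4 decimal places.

H = −Σ pᵢ log₂ pᵢ.
−0.13·log₂(0.13) = 0.3826
−0.41·log₂(0.41) = 0.5274
−0.22·log₂(0.22) = 0.4806
−0.24·log₂(0.24) = 0.4941
Sum ≈ 1.8847 → 1.8847 bits.

1.8847 bits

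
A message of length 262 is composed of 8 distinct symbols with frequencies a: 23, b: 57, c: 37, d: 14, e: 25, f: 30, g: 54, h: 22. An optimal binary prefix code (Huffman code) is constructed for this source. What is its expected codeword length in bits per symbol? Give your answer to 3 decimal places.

2.897 bits/symbol

Probabilities are the counts divided by 262.
Repeatedly combine the two least-probable nodes; the expected code length is the sum of the merged weights.
merge 7/131 + 11/131 → 18/131
merge 23/262 + 25/262 → 24/131
merge 15/131 + 18/131 → 33/131
merge 37/262 + 24/131 → 85/262
merge 27/131 + 57/262 → 111/262
merge 33/131 + 85/262 → 151/262
merge 111/262 + 151/262 → 1
L = 18/131 + 24/131 + 33/131 + 85/262 + 111/262 + 151/262 + 1 = 759/262 ≈ 2.897 bits/symbol.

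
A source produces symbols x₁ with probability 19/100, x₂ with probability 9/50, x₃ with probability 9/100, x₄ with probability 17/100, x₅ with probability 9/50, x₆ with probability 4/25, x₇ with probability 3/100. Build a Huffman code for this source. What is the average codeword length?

Repeatedly combine the two least-probable nodes; the expected code length is the sum of the merged weights.
merge 3/100 + 9/100 → 3/25
merge 3/25 + 4/25 → 7/25
merge 17/100 + 9/50 → 7/20
merge 9/50 + 19/100 → 37/100
merge 7/25 + 7/20 → 63/100
merge 37/100 + 63/100 → 1
L = 3/25 + 7/25 + 7/20 + 37/100 + 63/100 + 1 = 11/4 = 2.75 bits/symbol.

2.75 bits/symbol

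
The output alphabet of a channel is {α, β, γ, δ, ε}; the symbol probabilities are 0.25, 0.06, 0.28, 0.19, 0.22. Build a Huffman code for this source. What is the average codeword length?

2.25 bits/symbol

Repeatedly combine the two least-probable nodes; the expected code length is the sum of the merged weights.
merge 3/50 + 19/100 → 1/4
merge 11/50 + 1/4 → 47/100
merge 1/4 + 7/25 → 53/100
merge 47/100 + 53/100 → 1
L = 1/4 + 47/100 + 53/100 + 1 = 9/4 = 2.25 bits/symbol.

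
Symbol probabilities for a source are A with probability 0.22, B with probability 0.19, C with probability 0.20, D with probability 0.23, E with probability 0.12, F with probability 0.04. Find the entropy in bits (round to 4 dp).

H = −Σ pᵢ log₂ pᵢ.
−0.22·log₂(0.22) = 0.4806
−0.19·log₂(0.19) = 0.4552
−0.20·log₂(0.20) = 0.4644
−0.23·log₂(0.23) = 0.4877
−0.12·log₂(0.12) = 0.3671
−0.04·log₂(0.04) = 0.1858
Sum ≈ 2.4407 → 2.4407 bits.

2.4407 bits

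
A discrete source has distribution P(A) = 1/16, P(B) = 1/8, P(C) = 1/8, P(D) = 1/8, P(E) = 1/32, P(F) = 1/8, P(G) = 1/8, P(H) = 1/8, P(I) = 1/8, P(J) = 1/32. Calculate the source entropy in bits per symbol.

3.1875 bits

Each probability is a power of 1/2, so log₂(1/p) is an integer.
H = Σ p·log₂(1/p) = 1/16·4 + 1/8·3 + 1/8·3 + 1/8·3 + 1/32·5 + 1/8·3 + 1/8·3 + 1/8·3 + 1/8·3 + 1/32·5 = 3.1875 bits.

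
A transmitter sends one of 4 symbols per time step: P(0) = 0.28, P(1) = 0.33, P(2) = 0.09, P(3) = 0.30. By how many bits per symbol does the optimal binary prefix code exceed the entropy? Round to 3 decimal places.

Entropy H = −Σ p log₂ p ≈ 1.8758 bits.
Huffman merges: 9/100+7/25→37/100; 3/10+33/100→63/100; 37/100+63/100→1. L = 2 ≈ 2.0000.
L − H = 2.0000 − 1.8758 = 0.124 bits.

0.124 bits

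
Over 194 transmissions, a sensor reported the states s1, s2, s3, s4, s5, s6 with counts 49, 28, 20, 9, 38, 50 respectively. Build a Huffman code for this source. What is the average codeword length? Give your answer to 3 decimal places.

Probabilities are the counts divided by 194.
Repeatedly combine the two least-probable nodes; the expected code length is the sum of the merged weights.
merge 9/194 + 10/97 → 29/194
merge 14/97 + 29/194 → 57/194
merge 19/97 + 49/194 → 87/194
merge 25/97 + 57/194 → 107/194
merge 87/194 + 107/194 → 1
L = 29/194 + 57/194 + 87/194 + 107/194 + 1 = 237/97 ≈ 2.443 bits/symbol.

2.443 bits/symbol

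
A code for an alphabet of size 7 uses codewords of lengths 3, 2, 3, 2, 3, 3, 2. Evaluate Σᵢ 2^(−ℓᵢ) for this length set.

With common denominator 2^3 = 8: Σ 2^(−ℓᵢ) = 1/8 + 2/8 + 1/8 + 2/8 + 1/8 + 1/8 + 2/8 = 10/8 = 1.25.

1.25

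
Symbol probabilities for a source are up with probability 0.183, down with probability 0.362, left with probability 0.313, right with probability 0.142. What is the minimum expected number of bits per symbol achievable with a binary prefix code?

Repeatedly combine the two least-probable nodes; the expected code length is the sum of the merged weights.
merge 71/500 + 183/1000 → 13/40
merge 313/1000 + 13/40 → 319/500
merge 181/500 + 319/500 → 1
L = 13/40 + 319/500 + 1 = 1963/1000 = 1.963 bits/symbol.

1.963 bits/symbol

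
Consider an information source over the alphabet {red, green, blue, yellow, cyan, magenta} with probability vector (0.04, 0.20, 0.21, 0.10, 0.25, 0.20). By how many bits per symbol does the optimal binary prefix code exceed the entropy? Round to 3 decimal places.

Entropy H = −Σ p log₂ p ≈ 2.4195 bits.
Huffman merges: 1/25+1/10→7/50; 7/50+1/5→17/50; 1/5+21/100→41/100; 1/4+17/50→59/100; 41/100+59/100→1. L = 62/25 ≈ 2.4800.
L − H = 2.4800 − 2.4195 = 0.060 bits.

0.060 bits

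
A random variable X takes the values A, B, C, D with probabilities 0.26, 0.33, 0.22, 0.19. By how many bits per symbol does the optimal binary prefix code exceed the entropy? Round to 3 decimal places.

0.031 bits

Entropy H = −Σ p log₂ p ≈ 1.9689 bits.
Huffman merges: 19/100+11/50→41/100; 13/50+33/100→59/100; 41/100+59/100→1. L = 2 ≈ 2.0000.
L − H = 2.0000 − 1.9689 = 0.031 bits.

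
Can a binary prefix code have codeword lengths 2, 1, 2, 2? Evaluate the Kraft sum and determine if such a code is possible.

With common denominator 2^2 = 4: Σ 2^(−ℓᵢ) = 1/4 + 2/4 + 1/4 + 1/4 = 5/4 = 1.25.
Kraft's inequality requires Σ ≤ 1; here Σ = 1.25 > 1, so no such prefix code exists.

1.25; no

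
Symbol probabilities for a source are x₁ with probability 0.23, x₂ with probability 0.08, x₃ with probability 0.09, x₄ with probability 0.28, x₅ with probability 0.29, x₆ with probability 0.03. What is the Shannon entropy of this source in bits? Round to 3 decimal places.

2.276 bits

H = −Σ pᵢ log₂ pᵢ.
−0.23·log₂(0.23) = 0.4877
−0.08·log₂(0.08) = 0.2915
−0.09·log₂(0.09) = 0.3127
−0.28·log₂(0.28) = 0.5142
−0.29·log₂(0.29) = 0.5179
−0.03·log₂(0.03) = 0.1518
Sum ≈ 2.2757 → 2.276 bits.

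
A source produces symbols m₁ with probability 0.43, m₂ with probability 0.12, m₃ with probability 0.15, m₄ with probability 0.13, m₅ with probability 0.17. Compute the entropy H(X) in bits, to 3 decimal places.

H = −Σ pᵢ log₂ pᵢ.
−0.43·log₂(0.43) = 0.5236
−0.12·log₂(0.12) = 0.3671
−0.15·log₂(0.15) = 0.4105
−0.13·log₂(0.13) = 0.3826
−0.17·log₂(0.17) = 0.4346
Sum ≈ 2.1184 → 2.118 bits.

2.118 bits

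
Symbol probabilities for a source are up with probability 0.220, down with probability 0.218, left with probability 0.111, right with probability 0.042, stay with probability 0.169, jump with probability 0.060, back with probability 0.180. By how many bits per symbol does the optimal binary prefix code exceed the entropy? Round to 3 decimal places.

0.038 bits

Entropy H = −Σ p log₂ p ≈ 2.6261 bits.
Huffman merges: 21/500+3/50→51/500; 51/500+111/1000→213/1000; 169/1000+9/50→349/1000; 213/1000+109/500→431/1000; 11/50+349/1000→569/1000; 431/1000+569/1000→1. L = 333/125 ≈ 2.6640.
L − H = 2.6640 − 2.6261 = 0.038 bits.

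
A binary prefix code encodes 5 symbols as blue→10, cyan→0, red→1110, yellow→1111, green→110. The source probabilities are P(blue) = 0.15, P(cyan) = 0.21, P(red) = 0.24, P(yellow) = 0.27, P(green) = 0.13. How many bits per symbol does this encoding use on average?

2.94 bits/symbol

L̄ = Σ pᵢ·ℓᵢ = 0.15·2 + 0.21·1 + 0.24·4 + 0.27·4 + 0.13·3 = 2.94 bits/symbol.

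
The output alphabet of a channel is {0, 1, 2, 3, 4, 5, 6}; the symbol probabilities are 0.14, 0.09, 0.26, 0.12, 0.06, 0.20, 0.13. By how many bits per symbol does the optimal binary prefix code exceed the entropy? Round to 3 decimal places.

Entropy H = −Σ p log₂ p ≈ 2.6727 bits.
Huffman merges: 3/50+9/100→3/20; 3/25+13/100→1/4; 7/50+3/20→29/100; 1/5+1/4→9/20; 13/50+29/100→11/20; 9/20+11/20→1. L = 269/100 ≈ 2.6900.
L − H = 2.6900 − 2.6727 = 0.017 bits.

0.017 bits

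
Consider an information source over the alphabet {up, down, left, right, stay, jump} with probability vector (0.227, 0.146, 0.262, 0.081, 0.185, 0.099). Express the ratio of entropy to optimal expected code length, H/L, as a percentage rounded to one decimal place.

Entropy H = −Σ p log₂ p ≈ 2.4715 bits.
Huffman merges: 81/1000+99/1000→9/50; 73/500+9/50→163/500; 37/200+227/1000→103/250; 131/500+163/500→147/250; 103/250+147/250→1. L = 1253/500 ≈ 2.5060.
Efficiency = H/L = 2.4715/2.5060 = 98.6%.

98.6%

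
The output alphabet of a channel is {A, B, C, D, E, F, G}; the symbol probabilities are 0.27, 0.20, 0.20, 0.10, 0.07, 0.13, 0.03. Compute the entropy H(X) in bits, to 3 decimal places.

2.574 bits

H = −Σ pᵢ log₂ pᵢ.
−0.27·log₂(0.27) = 0.5100
−0.20·log₂(0.20) = 0.4644
−0.20·log₂(0.20) = 0.4644
−0.10·log₂(0.10) = 0.3322
−0.07·log₂(0.07) = 0.2686
−0.13·log₂(0.13) = 0.3826
−0.03·log₂(0.03) = 0.1518
Sum ≈ 2.5740 → 2.574 bits.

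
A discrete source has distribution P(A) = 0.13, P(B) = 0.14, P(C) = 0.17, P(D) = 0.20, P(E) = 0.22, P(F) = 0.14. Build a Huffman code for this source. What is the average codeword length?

Repeatedly combine the two least-probable nodes; the expected code length is the sum of the merged weights.
merge 13/100 + 7/50 → 27/100
merge 7/50 + 17/100 → 31/100
merge 1/5 + 11/50 → 21/50
merge 27/100 + 31/100 → 29/50
merge 21/50 + 29/50 → 1
L = 27/100 + 31/100 + 21/50 + 29/50 + 1 = 129/50 = 2.58 bits/symbol.

2.58 bits/symbol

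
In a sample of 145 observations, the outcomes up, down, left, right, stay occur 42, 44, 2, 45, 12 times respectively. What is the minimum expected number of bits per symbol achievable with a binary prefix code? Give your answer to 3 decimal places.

Probabilities are the counts divided by 145.
Repeatedly combine the two least-probable nodes; the expected code length is the sum of the merged weights.
merge 2/145 + 12/145 → 14/145
merge 14/145 + 42/145 → 56/145
merge 44/145 + 9/29 → 89/145
merge 56/145 + 89/145 → 1
L = 14/145 + 56/145 + 89/145 + 1 = 304/145 ≈ 2.097 bits/symbol.

2.097 bits/symbol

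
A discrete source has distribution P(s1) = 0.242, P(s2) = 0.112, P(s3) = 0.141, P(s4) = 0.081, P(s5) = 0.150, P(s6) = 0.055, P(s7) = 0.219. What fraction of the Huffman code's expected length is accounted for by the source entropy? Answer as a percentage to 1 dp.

99.5%

Entropy H = −Σ p log₂ p ≈ 2.6618 bits.
Huffman merges: 11/200+81/1000→17/125; 14/125+17/125→31/125; 141/1000+3/20→291/1000; 219/1000+121/500→461/1000; 31/125+291/1000→539/1000; 461/1000+539/1000→1. L = 107/40 ≈ 2.6750.
Efficiency = H/L = 2.6618/2.6750 = 99.5%.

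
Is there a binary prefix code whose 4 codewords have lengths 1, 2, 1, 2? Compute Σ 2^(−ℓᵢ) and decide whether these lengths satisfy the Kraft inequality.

1.5; no

With common denominator 2^2 = 4: Σ 2^(−ℓᵢ) = 2/4 + 1/4 + 2/4 + 1/4 = 6/4 = 1.5.
Kraft's inequality requires Σ ≤ 1; here Σ = 1.5 > 1, so no such prefix code exists.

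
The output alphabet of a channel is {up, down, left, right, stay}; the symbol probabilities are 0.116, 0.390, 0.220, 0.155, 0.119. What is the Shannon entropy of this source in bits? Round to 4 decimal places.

2.1532 bits

H = −Σ pᵢ log₂ pᵢ.
−0.116·log₂(0.116) = 0.3605
−0.390·log₂(0.390) = 0.5298
−0.220·log₂(0.220) = 0.4806
−0.155·log₂(0.155) = 0.4169
−0.119·log₂(0.119) = 0.3654
Sum ≈ 2.1532 → 2.1532 bits.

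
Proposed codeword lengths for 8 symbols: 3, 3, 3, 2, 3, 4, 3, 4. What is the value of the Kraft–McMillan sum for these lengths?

With common denominator 2^4 = 16: Σ 2^(−ℓᵢ) = 2/16 + 2/16 + 2/16 + 4/16 + 2/16 + 1/16 + 2/16 + 1/16 = 16/16 = 1.

1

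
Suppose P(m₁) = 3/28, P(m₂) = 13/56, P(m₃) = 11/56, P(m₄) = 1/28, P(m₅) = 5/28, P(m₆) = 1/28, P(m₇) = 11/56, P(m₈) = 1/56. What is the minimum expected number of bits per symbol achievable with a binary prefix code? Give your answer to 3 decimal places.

Repeatedly combine the two least-probable nodes; the expected code length is the sum of the merged weights.
merge 1/56 + 1/28 → 3/56
merge 1/28 + 3/56 → 5/56
merge 5/56 + 3/28 → 11/56
merge 5/28 + 11/56 → 3/8
merge 11/56 + 11/56 → 11/28
merge 13/56 + 3/8 → 17/28
merge 11/28 + 17/28 → 1
L = 3/56 + 5/56 + 11/56 + 3/8 + 11/28 + 17/28 + 1 = 19/7 ≈ 2.714 bits/symbol.

2.714 bits/symbol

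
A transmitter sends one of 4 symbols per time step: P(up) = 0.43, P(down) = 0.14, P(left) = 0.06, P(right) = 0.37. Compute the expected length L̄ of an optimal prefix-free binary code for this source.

1.77 bits/symbol

Repeatedly combine the two least-probable nodes; the expected code length is the sum of the merged weights.
merge 3/50 + 7/50 → 1/5
merge 1/5 + 37/100 → 57/100
merge 43/100 + 57/100 → 1
L = 1/5 + 57/100 + 1 = 177/100 = 1.77 bits/symbol.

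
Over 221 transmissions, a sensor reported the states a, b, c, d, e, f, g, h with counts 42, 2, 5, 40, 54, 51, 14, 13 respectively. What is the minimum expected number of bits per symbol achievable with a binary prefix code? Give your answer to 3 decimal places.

2.611 bits/symbol

Probabilities are the counts divided by 221.
Repeatedly combine the two least-probable nodes; the expected code length is the sum of the merged weights.
merge 2/221 + 5/221 → 7/221
merge 7/221 + 1/17 → 20/221
merge 14/221 + 20/221 → 2/13
merge 2/13 + 40/221 → 74/221
merge 42/221 + 3/13 → 93/221
merge 54/221 + 74/221 → 128/221
merge 93/221 + 128/221 → 1
L = 7/221 + 20/221 + 2/13 + 74/221 + 93/221 + 128/221 + 1 = 577/221 ≈ 2.611 bits/symbol.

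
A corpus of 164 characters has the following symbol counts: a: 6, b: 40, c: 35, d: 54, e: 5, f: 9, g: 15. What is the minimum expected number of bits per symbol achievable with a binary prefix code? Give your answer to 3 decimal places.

Probabilities are the counts divided by 164.
Repeatedly combine the two least-probable nodes; the expected code length is the sum of the merged weights.
merge 5/164 + 3/82 → 11/164
merge 9/164 + 11/164 → 5/41
merge 15/164 + 5/41 → 35/164
merge 35/164 + 35/164 → 35/82
merge 10/41 + 27/82 → 47/82
merge 35/82 + 47/82 → 1
L = 11/164 + 5/41 + 35/164 + 35/82 + 47/82 + 1 = 197/82 ≈ 2.402 bits/symbol.

2.402 bits/symbol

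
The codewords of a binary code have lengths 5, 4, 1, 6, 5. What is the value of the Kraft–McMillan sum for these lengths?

0.640625

With common denominator 2^6 = 64: Σ 2^(−ℓᵢ) = 2/64 + 4/64 + 32/64 + 1/64 + 2/64 = 41/64 = 0.640625.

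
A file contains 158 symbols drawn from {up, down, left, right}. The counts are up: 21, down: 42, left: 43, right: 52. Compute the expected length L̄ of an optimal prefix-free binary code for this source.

Probabilities are the counts divided by 158.
Repeatedly combine the two least-probable nodes; the expected code length is the sum of the merged weights.
merge 21/158 + 21/79 → 63/158
merge 43/158 + 26/79 → 95/158
merge 63/158 + 95/158 → 1
L = 63/158 + 95/158 + 1 = 2 bits/symbol.

2 bits/symbol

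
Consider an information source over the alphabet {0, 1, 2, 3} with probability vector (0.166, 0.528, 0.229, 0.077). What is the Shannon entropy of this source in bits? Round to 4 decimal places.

H = −Σ pᵢ log₂ pᵢ.
−0.166·log₂(0.166) = 0.4301
−0.528·log₂(0.528) = 0.4865
−0.229·log₂(0.229) = 0.4870
−0.077·log₂(0.077) = 0.2848
Sum ≈ 1.6884 → 1.6884 bits.

1.6884 bits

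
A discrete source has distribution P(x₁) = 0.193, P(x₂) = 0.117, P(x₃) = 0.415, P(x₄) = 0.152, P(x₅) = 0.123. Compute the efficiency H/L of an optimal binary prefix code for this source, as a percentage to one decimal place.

98.2%

Entropy H = −Σ p log₂ p ≈ 2.1318 bits.
Huffman merges: 117/1000+123/1000→6/25; 19/125+193/1000→69/200; 6/25+69/200→117/200; 83/200+117/200→1. L = 217/100 ≈ 2.1700.
Efficiency = H/L = 2.1318/2.1700 = 98.2%.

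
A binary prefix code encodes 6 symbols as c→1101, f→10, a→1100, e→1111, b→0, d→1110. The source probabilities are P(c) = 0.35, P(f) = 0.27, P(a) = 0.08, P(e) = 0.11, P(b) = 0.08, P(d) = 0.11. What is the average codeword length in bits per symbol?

L̄ = Σ pᵢ·ℓᵢ = 0.35·4 + 0.27·2 + 0.08·4 + 0.11·4 + 0.08·1 + 0.11·4 = 3.22 bits/symbol.

3.22 bits/symbol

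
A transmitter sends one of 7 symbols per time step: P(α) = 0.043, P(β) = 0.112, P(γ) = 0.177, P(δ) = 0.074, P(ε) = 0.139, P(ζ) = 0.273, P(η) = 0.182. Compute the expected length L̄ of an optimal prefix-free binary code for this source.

2.662 bits/symbol

Repeatedly combine the two least-probable nodes; the expected code length is the sum of the merged weights.
merge 43/1000 + 37/500 → 117/1000
merge 14/125 + 117/1000 → 229/1000
merge 139/1000 + 177/1000 → 79/250
merge 91/500 + 229/1000 → 411/1000
merge 273/1000 + 79/250 → 589/1000
merge 411/1000 + 589/1000 → 1
L = 117/1000 + 229/1000 + 79/250 + 411/1000 + 589/1000 + 1 = 1331/500 = 2.662 bits/symbol.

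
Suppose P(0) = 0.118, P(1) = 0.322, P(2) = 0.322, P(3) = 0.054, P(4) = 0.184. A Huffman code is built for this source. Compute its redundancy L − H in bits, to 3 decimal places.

0.079 bits

Entropy H = −Σ p log₂ p ≈ 2.0934 bits.
Huffman merges: 27/500+59/500→43/250; 43/250+23/125→89/250; 161/500+161/500→161/250; 89/250+161/250→1. L = 543/250 ≈ 2.1720.
L − H = 2.1720 − 2.0934 = 0.079 bits.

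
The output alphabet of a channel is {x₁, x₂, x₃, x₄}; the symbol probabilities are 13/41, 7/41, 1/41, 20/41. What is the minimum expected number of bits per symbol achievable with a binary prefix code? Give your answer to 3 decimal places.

1.707 bits/symbol

Repeatedly combine the two least-probable nodes; the expected code length is the sum of the merged weights.
merge 1/41 + 7/41 → 8/41
merge 8/41 + 13/41 → 21/41
merge 20/41 + 21/41 → 1
L = 8/41 + 21/41 + 1 = 70/41 ≈ 1.707 bits/symbol.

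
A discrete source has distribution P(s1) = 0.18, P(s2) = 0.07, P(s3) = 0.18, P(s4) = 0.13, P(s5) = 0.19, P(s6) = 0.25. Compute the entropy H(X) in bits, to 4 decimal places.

2.4970 bits

H = −Σ pᵢ log₂ pᵢ.
−0.18·log₂(0.18) = 0.4453
−0.07·log₂(0.07) = 0.2686
−0.18·log₂(0.18) = 0.4453
−0.13·log₂(0.13) = 0.3826
−0.19·log₂(0.19) = 0.4552
−0.25·log₂(0.25) = 0.5000
Sum ≈ 2.4970 → 2.4970 bits.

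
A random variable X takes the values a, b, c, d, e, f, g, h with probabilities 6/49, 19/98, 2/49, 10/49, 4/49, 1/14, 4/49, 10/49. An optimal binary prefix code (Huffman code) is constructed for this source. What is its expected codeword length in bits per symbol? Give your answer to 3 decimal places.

Repeatedly combine the two least-probable nodes; the expected code length is the sum of the merged weights.
merge 2/49 + 1/14 → 11/98
merge 4/49 + 4/49 → 8/49
merge 11/98 + 6/49 → 23/98
merge 8/49 + 19/98 → 5/14
merge 10/49 + 10/49 → 20/49
merge 23/98 + 5/14 → 29/49
merge 20/49 + 29/49 → 1
L = 11/98 + 8/49 + 23/98 + 5/14 + 20/49 + 29/49 + 1 = 281/98 ≈ 2.867 bits/symbol.

2.867 bits/symbol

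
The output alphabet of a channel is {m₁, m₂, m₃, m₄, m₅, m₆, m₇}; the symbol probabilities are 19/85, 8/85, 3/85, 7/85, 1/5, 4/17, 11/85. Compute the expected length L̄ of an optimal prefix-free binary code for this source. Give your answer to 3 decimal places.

2.659 bits/symbol

Repeatedly combine the two least-probable nodes; the expected code length is the sum of the merged weights.
merge 3/85 + 7/85 → 2/17
merge 8/85 + 2/17 → 18/85
merge 11/85 + 1/5 → 28/85
merge 18/85 + 19/85 → 37/85
merge 4/17 + 28/85 → 48/85
merge 37/85 + 48/85 → 1
L = 2/17 + 18/85 + 28/85 + 37/85 + 48/85 + 1 = 226/85 ≈ 2.659 bits/symbol.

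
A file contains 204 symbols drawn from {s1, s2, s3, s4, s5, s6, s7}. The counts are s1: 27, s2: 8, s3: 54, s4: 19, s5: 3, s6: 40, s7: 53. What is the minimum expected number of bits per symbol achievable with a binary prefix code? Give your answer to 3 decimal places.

2.480 bits/symbol

Probabilities are the counts divided by 204.
Repeatedly combine the two least-probable nodes; the expected code length is the sum of the merged weights.
merge 1/68 + 2/51 → 11/204
merge 11/204 + 19/204 → 5/34
merge 9/68 + 5/34 → 19/68
merge 10/51 + 53/204 → 31/68
merge 9/34 + 19/68 → 37/68
merge 31/68 + 37/68 → 1
L = 11/204 + 5/34 + 19/68 + 31/68 + 37/68 + 1 = 253/102 ≈ 2.480 bits/symbol.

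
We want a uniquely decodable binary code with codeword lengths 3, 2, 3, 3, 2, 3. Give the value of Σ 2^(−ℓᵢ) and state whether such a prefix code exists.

With common denominator 2^3 = 8: Σ 2^(−ℓᵢ) = 1/8 + 2/8 + 1/8 + 1/8 + 2/8 + 1/8 = 8/8 = 1.
Kraft's inequality requires Σ ≤ 1; here Σ = 1 ≤ 1, so such a prefix code exists.

1; yes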